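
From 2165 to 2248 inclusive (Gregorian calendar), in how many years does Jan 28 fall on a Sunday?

Track Jan 28's weekday year by year (advancing +1, or +2 across a Feb 29):
  2165: Mon  2166: Tue (+1)  2167: Wed (+1)  2168: Thu (+1)  2169: Sat (+2)
  2170: Sun (+1) ✓  2171: Mon (+1)  2172: Tue (+1)  2173: Thu (+2)  2174: Fri (+1)
  2175: Sat (+1)  2176: Sun (+1) ✓  2177: Tue (+2)  2178: Wed (+1)  … (56 more years) …
  2235: Wed (+1)  2236: Thu (+1)  2237: Sat (+2)  2238: Sun (+1) ✓  2239: Mon (+1)
  2240: Tue (+1)  2241: Thu (+2)  2242: Fri (+1)  2243: Sat (+1)  2244: Sun (+1) ✓
  2245: Tue (+2)  2246: Wed (+1)  2247: Thu (+1)  2248: Fri (+1)
Sunday years: 2170, 2176, 2181, 2187, 2198, 2210, 2216, 2221, 2227, 2238, 2244 — 11 in total.

11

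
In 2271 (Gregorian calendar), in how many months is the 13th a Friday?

Check the 13th of each month of 2271: Jan 13: Fri, Feb 13: Mon, Mar 13: Mon, Apr 13: Thu, May 13: Sat, Jun 13: Tue, Jul 13: Thu, Aug 13: Sun, Sep 13: Wed, Oct 13: Fri, Nov 13: Mon, Dec 13: Wed.
Friday occurs in January, October — 2 months.

2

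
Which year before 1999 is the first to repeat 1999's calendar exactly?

Two years share a calendar iff Jan 1 falls on the same weekday and both are leap or both are common. 1999: Jan 1 is Friday, common year.
1998: Jan 1 Thursday, common
1997: Jan 1 Wednesday, common
1996: Jan 1 Monday, leap
1995: Jan 1 Sunday, common
1994: Jan 1 Saturday, common
1993: Jan 1 Friday, common
1993 matches on both conditions.

1993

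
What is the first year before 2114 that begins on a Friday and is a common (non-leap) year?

2106

Jan 1 advances by 2 weekdays after a leap year and by 1 after a common year.
2114: Jan 1 is Monday.
2113: Sunday
2112: Friday (leap)
2111: Thursday
2110: Wednesday
2109: Tuesday
2108: Sunday (leap)
2107: Saturday
2106: Friday
2106 begins on a Friday and is a common year.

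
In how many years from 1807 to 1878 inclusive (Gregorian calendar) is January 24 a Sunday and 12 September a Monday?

3

Check each year's weekday for January 24 and 12 September:
  1807: Sat/Sat  1808: Sun/Mon ✓  1809: Tue/Tue  1810: Wed/Wed  1811: Thu/Thu  1812: Fri/Sat  1813: Sun/Sun  1814: Mon/Mon  1815: Tue/Tue  1816: Wed/Thu  1817: Fri/Fri  1818: Sat/Sat  1819: Sun/Sun  1820: Mon/Tue  …(44 more)…  1865: Tue/Tue  1866: Wed/Wed  1867: Thu/Thu  1868: Fri/Sat  1869: Sun/Sun  1870: Mon/Mon  1871: Tue/Tue  1872: Wed/Thu  1873: Fri/Fri  1874: Sat/Sat  1875: Sun/Sun  1876: Mon/Tue  1877: Wed/Wed  1878: Thu/Thu
Both conditions hold in: 1808, 1836, 1864 — 3.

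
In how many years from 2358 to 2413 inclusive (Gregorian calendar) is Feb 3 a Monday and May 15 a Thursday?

6

Check each year's weekday for Feb 3 and May 15:
  2358: Mon/Thu ✓  2359: Tue/Fri  2360: Wed/Sun  2361: Fri/Mon  2362: Sat/Tue  2363: Sun/Wed  2364: Mon/Fri  2365: Wed/Sat  2366: Thu/Sun  2367: Fri/Mon  2368: Sat/Wed  2369: Mon/Thu ✓  2370: Tue/Fri  2371: Wed/Sat  …(28 more)…  2400: Thu/Mon  2401: Sat/Tue  2402: Sun/Wed  2403: Mon/Thu ✓  2404: Tue/Sat  2405: Thu/Sun  2406: Fri/Mon  2407: Sat/Tue  2408: Sun/Thu  2409: Tue/Fri  2410: Wed/Sat  2411: Thu/Sun  2412: Fri/Tue  2413: Sun/Wed
Both conditions hold in: 2358, 2369, 2375, 2386, 2397, 2403 — 6.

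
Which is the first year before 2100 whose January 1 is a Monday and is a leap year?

2080

Jan 1 advances by 2 weekdays after a leap year and by 1 after a common year.
2100: Jan 1 is Friday.
2099: Thursday
2098: Wednesday
2097: Tuesday
2096: Sunday (leap)
2095: Saturday
2094: Friday
2093: Thursday
2092: Tuesday (leap)
2091: Monday
2090: Sunday
2089: Saturday
2088: Thursday (leap)
2087: Wednesday
2086: Tuesday
2085: Monday
2084: Saturday (leap)
2083: Friday
2082: Thursday
2081: Wednesday
2080: Monday (leap)
2080 begins on a Monday and is a leap year.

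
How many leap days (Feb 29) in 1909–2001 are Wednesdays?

Leap years in 1909–2001: 23 of them.
Feb 29 weekday advances by 5 (mod 7) from one leap year to the next four years later (or differs when a century non-leap intervenes).
Leap-day weekdays: 1912:Thu 1916:Tue 1920:Sun 1924:Fri 1928:Wed✓ 1932:Mon 1936:Sat 1940:Thu 1944:Tue 1948:Sun 1952:Fri 1956:Wed✓ 1960:Mon 1964:Sat 1968:Thu 1972:Tue 1976:Sun 1980:Fri 1984:Wed✓ 1988:Mon 1992:Sat 1996:Thu 2000:Tue
Wednesday: 1928, 1956, 1984 → 3.

3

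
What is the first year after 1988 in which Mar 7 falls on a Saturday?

From one year to the next, a fixed date's weekday advances by 1, or by 2 when a Feb 29 lies between the two dates.
1988: March 7 is Monday.
1989: Tuesday (+1)
1990: Wednesday (+1)
1991: Thursday (+1)
1992: Saturday (+2)
Mar 7 falls on a Saturday in 1992.

1992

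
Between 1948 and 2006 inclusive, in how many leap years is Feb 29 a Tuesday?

2

Leap years in 1948–2006: 15 of them.
Feb 29 weekday advances by 5 (mod 7) from one leap year to the next four years later (or differs when a century non-leap intervenes).
Leap-day weekdays: 1948:Sun 1952:Fri 1956:Wed 1960:Mon 1964:Sat 1968:Thu 1972:Tue✓ 1976:Sun 1980:Fri 1984:Wed 1988:Mon 1992:Sat 1996:Thu 2000:Tue✓ 2004:Sun
Tuesday: 1972, 2000 → 2.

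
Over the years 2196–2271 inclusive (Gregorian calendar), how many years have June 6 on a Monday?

Track June 6's weekday year by year (advancing +1, or +2 across a Feb 29):
  2196: Mon ✓  2197: Tue (+1)  2198: Wed (+1)  2199: Thu (+1)  2200: Fri (+1)
  2201: Sat (+1)  2202: Sun (+1)  2203: Mon (+1) ✓  2204: Wed (+2)  2205: Thu (+1)
  2206: Fri (+1)  2207: Sat (+1)  2208: Mon (+2) ✓  2209: Tue (+1)  … (48 more years) …
  2258: Sun (+1)  2259: Mon (+1) ✓  2260: Wed (+2)  2261: Thu (+1)  2262: Fri (+1)
  2263: Sat (+1)  2264: Mon (+2) ✓  2265: Tue (+1)  2266: Wed (+1)  2267: Thu (+1)
  2268: Sat (+2)  2269: Sun (+1)  2270: Mon (+1) ✓  2271: Tue (+1)
Monday years: 2196, 2203, 2208, 2214, 2225, 2231, 2236, 2242, 2253, 2259, 2264, 2270 — 12 in total.

12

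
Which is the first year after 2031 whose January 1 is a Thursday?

Jan 1 advances by 2 weekdays after a leap year and by 1 after a common year.
2031: Jan 1 is Wednesday.
2032: Thursday (leap)
2032 begins on a Thursday

2032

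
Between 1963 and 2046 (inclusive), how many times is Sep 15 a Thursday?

Track Sep 15's weekday year by year (advancing +1, or +2 across a Feb 29):
  1963: Sun  1964: Tue (+2)  1965: Wed (+1)  1966: Thu (+1) ✓  1967: Fri (+1)
  1968: Sun (+2)  1969: Mon (+1)  1970: Tue (+1)  1971: Wed (+1)  1972: Fri (+2)
  1973: Sat (+1)  1974: Sun (+1)  1975: Mon (+1)  1976: Wed (+2)  … (56 more years) …
  2033: Thu (+1) ✓  2034: Fri (+1)  2035: Sat (+1)  2036: Mon (+2)  2037: Tue (+1)
  2038: Wed (+1)  2039: Thu (+1) ✓  2040: Sat (+2)  2041: Sun (+1)  2042: Mon (+1)
  2043: Tue (+1)  2044: Thu (+2) ✓  2045: Fri (+1)  2046: Sat (+1)
Thursday years: 1966, 1977, 1983, 1988, 1994, 2005, 2011, 2016, 2022, 2033, 2039, 2044 — 12 in total.

12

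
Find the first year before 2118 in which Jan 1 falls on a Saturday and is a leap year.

2084

Jan 1 advances by 2 weekdays after a leap year and by 1 after a common year.
2118: Jan 1 is Saturday.
2117: Friday
2116: Wednesday (leap)
2115: Tuesday
2114: Monday
2113: Sunday
2112: Friday (leap)
2111: Thursday
2110: Wednesday
2109: Tuesday
2108: Sunday (leap)
2107: Saturday
2106: Friday
2105: Thursday
2104: Tuesday (leap)
2103: Monday
2102: Sunday
2101: Saturday
2100: Friday
2099: Thursday
2098: Wednesday
2097: Tuesday
2096: Sunday (leap)
2095: Saturday
2094: Friday
2093: Thursday
2092: Tuesday (leap)
2091: Monday
2090: Sunday
2089: Saturday
2088: Thursday (leap)
2087: Wednesday
2086: Tuesday
2085: Monday
2084: Saturday (leap)
2084 begins on a Saturday and is a leap year.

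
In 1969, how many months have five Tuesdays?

4

A month of length L has five Tuesdays iff its first Tuesday is on day ≤ L−28 (so day 1–3 in a 31-day month, 1–2 in a 30-day month, day 1 in a leap February).
Checking each month of 1969: Jan starts Wed (31d); Feb starts Sat (28d); Mar starts Sat (31d); Apr starts Tue (30d) ✓; May starts Thu (31d); Jun starts Sun (30d); Jul starts Tue (31d) ✓; Aug starts Fri (31d); Sep starts Mon (30d) ✓; Oct starts Wed (31d); Nov starts Sat (30d); Dec starts Mon (31d) ✓.
Five-Tuesday months: April, July, September, December → 4.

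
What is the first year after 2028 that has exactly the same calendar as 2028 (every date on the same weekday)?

Two years share a calendar iff Jan 1 falls on the same weekday and both are leap or both are common. 2028: Jan 1 is Saturday, leap year.
2029: Jan 1 Monday, common
2030: Jan 1 Tuesday, common
2031: Jan 1 Wednesday, common
2032: Jan 1 Thursday, leap
2033: Jan 1 Saturday, common
2034: Jan 1 Sunday, common
2035: Jan 1 Monday, common
2036: Jan 1 Tuesday, leap
2037: Jan 1 Thursday, common
2038: Jan 1 Friday, common
2039: Jan 1 Saturday, common
2040: Jan 1 Sunday, leap
2041: Jan 1 Tuesday, common
2042: Jan 1 Wednesday, common
2043: Jan 1 Thursday, common
2044: Jan 1 Friday, leap
2045: Jan 1 Sunday, common
2046: Jan 1 Monday, common
2047: Jan 1 Tuesday, common
2048: Jan 1 Wednesday, leap
2049: Jan 1 Friday, common
2050: Jan 1 Saturday, common
2051: Jan 1 Sunday, common
2052: Jan 1 Monday, leap
2053: Jan 1 Wednesday, common
2054: Jan 1 Thursday, common
2055: Jan 1 Friday, common
2056: Jan 1 Saturday, leap
2056 matches on both conditions.

2056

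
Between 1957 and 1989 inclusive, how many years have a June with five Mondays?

June has 30 days; it has five Mondays when Monday falls among the first (month-length − 28) days — i.e. when June 1 is one of Monday/Sunday.
June 1 by year: 1957:Sat 1958:Sun✓ 1959:Mon✓ 1960:Wed 1961:Thu 1962:Fri 1963:Sat 1964:Mon✓ 1965:Tue 1966:Wed 1967:Thu 1968:Sat 1969:Sun✓ 1970:Mon✓ 1971:Tue …(3 more)… 1975:Sun✓ 1976:Tue 1977:Wed 1978:Thu 1979:Fri 1980:Sun✓ 1981:Mon✓ 1982:Tue 1983:Wed 1984:Fri 1985:Sat 1986:Sun✓ 1987:Mon✓ 1988:Wed 1989:Thu
Years with five Mondays: 1958, 1959, 1964, 1969, 1970, 1975, 1980, 1981, 1986, 1987 → 10.

10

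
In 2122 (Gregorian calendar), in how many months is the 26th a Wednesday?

1

Check the 26th of each month of 2122: Jan 26: Mon, Feb 26: Thu, Mar 26: Thu, Apr 26: Sun, May 26: Tue, Jun 26: Fri, Jul 26: Sun, Aug 26: Wed, Sep 26: Sat, Oct 26: Mon, Nov 26: Thu, Dec 26: Sat.
Wednesday occurs in August — 1 month.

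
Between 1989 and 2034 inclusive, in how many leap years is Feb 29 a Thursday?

Leap years in 1989–2034: 11 of them.
Feb 29 weekday advances by 5 (mod 7) from one leap year to the next four years later (or differs when a century non-leap intervenes).
Leap-day weekdays: 1992:Sat 1996:Thu✓ 2000:Tue 2004:Sun 2008:Fri 2012:Wed 2016:Mon 2020:Sat 2024:Thu✓ 2028:Tue 2032:Sun
Thursday: 1996, 2024 → 2.

2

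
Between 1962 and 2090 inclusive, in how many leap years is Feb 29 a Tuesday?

5

Leap years in 1962–2090: 32 of them.
Feb 29 weekday advances by 5 (mod 7) from one leap year to the next four years later (or differs when a century non-leap intervenes).
Leap-day weekdays: 1964:Sat 1968:Thu 1972:Tue✓ 1976:Sun 1980:Fri 1984:Wed 1988:Mon 1992:Sat 1996:Thu 2000:Tue✓ 2004:Sun 2008:Fri 2012:Wed …(6 more)… 2040:Wed 2044:Mon 2048:Sat 2052:Thu 2056:Tue✓ 2060:Sun 2064:Fri 2068:Wed 2072:Mon 2076:Sat 2080:Thu 2084:Tue✓ 2088:Sun
Tuesday: 1972, 2000, 2028, 2056, 2084 → 5.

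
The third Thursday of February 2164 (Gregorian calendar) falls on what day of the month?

16

February 1, 2164 is a Wednesday, so the first Thursday is the 2nd.
The third Thursday is 2 + 14 = 16.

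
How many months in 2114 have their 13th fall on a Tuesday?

Check the 13th of each month of 2114: Jan 13: Sat, Feb 13: Tue, Mar 13: Tue, Apr 13: Fri, May 13: Sun, Jun 13: Wed, Jul 13: Fri, Aug 13: Mon, Sep 13: Thu, Oct 13: Sat, Nov 13: Tue, Dec 13: Thu.
Tuesday occurs in February, March, November — 3 months.

3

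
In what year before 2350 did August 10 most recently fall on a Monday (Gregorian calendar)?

From one year to the next, a fixed date's weekday advances by 1, or by 2 when a Feb 29 lies between the two dates.
2350: August 10 is Thursday.
2349: Wednesday (−1)
2348: Tuesday (−1)
2347: Sunday (−2)
2346: Saturday (−1)
2345: Friday (−1)
2344: Thursday (−1)
2343: Tuesday (−2)
2342: Monday (−1)
August 10 falls on a Monday in 2342.

2342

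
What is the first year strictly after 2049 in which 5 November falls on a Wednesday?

From one year to the next, a fixed date's weekday advances by 1, or by 2 when a Feb 29 lies between the two dates.
2049: November 5 is Friday.
2050: Saturday (+1)
2051: Sunday (+1)
2052: Tuesday (+2)
2053: Wednesday (+1)
5 November falls on a Wednesday in 2053.

2053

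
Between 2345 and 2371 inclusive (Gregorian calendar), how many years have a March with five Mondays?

March has 31 days; it has five Mondays when Monday falls among the first (month-length − 28) days — i.e. when March 1 is one of Monday/Sunday/Saturday.
March 1 by year: 2345:Thu 2346:Fri 2347:Sat✓ 2348:Mon✓ 2349:Tue 2350:Wed 2351:Thu 2352:Sat✓ 2353:Sun✓ 2354:Mon✓ 2355:Tue 2356:Thu 2357:Fri 2358:Sat✓ 2359:Sun✓ 2360:Tue 2361:Wed 2362:Thu 2363:Fri 2364:Sun✓ 2365:Mon✓ 2366:Tue 2367:Wed 2368:Fri 2369:Sat✓ 2370:Sun✓ 2371:Mon✓
Years with five Mondays: 2347, 2348, 2352, 2353, 2354, 2358, 2359, 2364, 2365, 2369, 2370, 2371 → 12.

12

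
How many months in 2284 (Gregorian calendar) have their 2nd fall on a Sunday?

2

Check the 2nd of each month of 2284: Jan 2: Wed, Feb 2: Sat, Mar 2: Sun, Apr 2: Wed, May 2: Fri, Jun 2: Mon, Jul 2: Wed, Aug 2: Sat, Sep 2: Tue, Oct 2: Thu, Nov 2: Sun, Dec 2: Tue.
Sunday occurs in March, November — 2 months.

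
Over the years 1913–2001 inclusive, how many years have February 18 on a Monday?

12

Track February 18's weekday year by year (advancing +1, or +2 across a Feb 29):
  1913: Tue  1914: Wed (+1)  1915: Thu (+1)  1916: Fri (+1)  1917: Sun (+2)
  1918: Mon (+1) ✓  1919: Tue (+1)  1920: Wed (+1)  1921: Fri (+2)  1922: Sat (+1)
  1923: Sun (+1)  1924: Mon (+1) ✓  1925: Wed (+2)  1926: Thu (+1)  … (61 more years) …
  1988: Thu (+1)  1989: Sat (+2)  1990: Sun (+1)  1991: Mon (+1) ✓  1992: Tue (+1)
  1993: Thu (+2)  1994: Fri (+1)  1995: Sat (+1)  1996: Sun (+1)  1997: Tue (+2)
  1998: Wed (+1)  1999: Thu (+1)  2000: Fri (+1)  2001: Sun (+2)
Monday years: 1918, 1924, 1929, 1935, 1946, 1952, 1957, 1963, 1974, 1980, 1985, 1991 — 12 in total.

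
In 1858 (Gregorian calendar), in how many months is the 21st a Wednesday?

2

Check the 21st of each month of 1858: Jan 21: Thu, Feb 21: Sun, Mar 21: Sun, Apr 21: Wed, May 21: Fri, Jun 21: Mon, Jul 21: Wed, Aug 21: Sat, Sep 21: Tue, Oct 21: Thu, Nov 21: Sun, Dec 21: Tue.
Wednesday occurs in April, July — 2 months.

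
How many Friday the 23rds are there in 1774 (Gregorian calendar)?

Check the 23rd of each month of 1774: Jan 23: Sun, Feb 23: Wed, Mar 23: Wed, Apr 23: Sat, May 23: Mon, Jun 23: Thu, Jul 23: Sat, Aug 23: Tue, Sep 23: Fri, Oct 23: Sun, Nov 23: Wed, Dec 23: Fri.
Friday occurs in September, December — 2 months.

2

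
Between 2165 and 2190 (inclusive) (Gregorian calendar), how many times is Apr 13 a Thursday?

Track Apr 13's weekday year by year (advancing +1, or +2 across a Feb 29):
  2165: Sat  2166: Sun (+1)  2167: Mon (+1)  2168: Wed (+2)  2169: Thu (+1) ✓
  2170: Fri (+1)  2171: Sat (+1)  2172: Mon (+2)  2173: Tue (+1)  2174: Wed (+1)
  2175: Thu (+1) ✓  2176: Sat (+2)  2177: Sun (+1)  2178: Mon (+1)  2179: Tue (+1)
  2180: Thu (+2) ✓  2181: Fri (+1)  2182: Sat (+1)  2183: Sun (+1)  2184: Tue (+2)
  2185: Wed (+1)  2186: Thu (+1) ✓  2187: Fri (+1)  2188: Sun (+2)  2189: Mon (+1)
  2190: Tue (+1)
Thursday years: 2169, 2175, 2180, 2186 — 4 in total.

4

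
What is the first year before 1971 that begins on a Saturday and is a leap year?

1944

Jan 1 advances by 2 weekdays after a leap year and by 1 after a common year.
1971: Jan 1 is Friday.
1970: Thursday
1969: Wednesday
1968: Monday (leap)
1967: Sunday
1966: Saturday
1965: Friday
1964: Wednesday (leap)
1963: Tuesday
1962: Monday
1961: Sunday
1960: Friday (leap)
1959: Thursday
1958: Wednesday
1957: Tuesday
1956: Sunday (leap)
1955: Saturday
1954: Friday
1953: Thursday
1952: Tuesday (leap)
1951: Monday
1950: Sunday
1949: Saturday
1948: Thursday (leap)
1947: Wednesday
1946: Tuesday
1945: Monday
1944: Saturday (leap)
1944 begins on a Saturday and is a leap year.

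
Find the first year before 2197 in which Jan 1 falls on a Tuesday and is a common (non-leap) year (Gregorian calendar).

Jan 1 advances by 2 weekdays after a leap year and by 1 after a common year.
2197: Jan 1 is Sunday.
2196: Friday (leap)
2195: Thursday
2194: Wednesday
2193: Tuesday
2193 begins on a Tuesday and is a common year.

2193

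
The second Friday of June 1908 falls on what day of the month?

June 1, 1908 is a Monday, so the first Friday is the 5th.
The second Friday is 5 + 7 = 12.

12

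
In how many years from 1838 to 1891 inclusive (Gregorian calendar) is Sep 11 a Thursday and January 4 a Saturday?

6

Check each year's weekday for Sep 11 and January 4:
  1838: Tue/Thu  1839: Wed/Fri  1840: Fri/Sat  1841: Sat/Mon  1842: Sun/Tue  1843: Mon/Wed  1844: Wed/Thu  1845: Thu/Sat ✓  1846: Fri/Sun  1847: Sat/Mon  1848: Mon/Tue  1849: Tue/Thu  1850: Wed/Fri  1851: Thu/Sat ✓  …(26 more)…  1878: Wed/Fri  1879: Thu/Sat ✓  1880: Sat/Sun  1881: Sun/Tue  1882: Mon/Wed  1883: Tue/Thu  1884: Thu/Fri  1885: Fri/Sun  1886: Sat/Mon  1887: Sun/Tue  1888: Tue/Wed  1889: Wed/Fri  1890: Thu/Sat ✓  1891: Fri/Sun
Both conditions hold in: 1845, 1851, 1862, 1873, 1879, 1890 — 6.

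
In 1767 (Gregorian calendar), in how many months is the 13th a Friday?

3

Check the 13th of each month of 1767: Jan 13: Tue, Feb 13: Fri, Mar 13: Fri, Apr 13: Mon, May 13: Wed, Jun 13: Sat, Jul 13: Mon, Aug 13: Thu, Sep 13: Sun, Oct 13: Tue, Nov 13: Fri, Dec 13: Sun.
Friday occurs in February, March, November — 3 months.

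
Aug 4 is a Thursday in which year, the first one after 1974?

From one year to the next, a fixed date's weekday advances by 1, or by 2 when a Feb 29 lies between the two dates.
1974: August 4 is Sunday.
1975: Monday (+1)
1976: Wednesday (+2)
1977: Thursday (+1)
Aug 4 falls on a Thursday in 1977.

1977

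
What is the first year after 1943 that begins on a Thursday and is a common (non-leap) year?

Jan 1 advances by 2 weekdays after a leap year and by 1 after a common year.
1943: Jan 1 is Friday.
1944: Saturday (leap)
1945: Monday
1946: Tuesday
1947: Wednesday
1948: Thursday (leap)
1949: Saturday
1950: Sunday
1951: Monday
1952: Tuesday (leap)
1953: Thursday
1953 begins on a Thursday and is a common year.

1953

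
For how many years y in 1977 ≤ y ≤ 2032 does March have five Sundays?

24

March has 31 days; it has five Sundays when Sunday falls among the first (month-length − 28) days — i.e. when March 1 is one of Sunday/Saturday/Friday.
March 1 by year: 1977:Tue 1978:Wed 1979:Thu 1980:Sat✓ 1981:Sun✓ 1982:Mon 1983:Tue 1984:Thu 1985:Fri✓ 1986:Sat✓ 1987:Sun✓ 1988:Tue 1989:Wed 1990:Thu 1991:Fri✓ …(26 more)… 2018:Thu 2019:Fri✓ 2020:Sun✓ 2021:Mon 2022:Tue 2023:Wed 2024:Fri✓ 2025:Sat✓ 2026:Sun✓ 2027:Mon 2028:Wed 2029:Thu 2030:Fri✓ 2031:Sat✓ 2032:Mon
Years with five Sundays: 1980, 1981, 1985, 1986, 1987, 1991, 1992, 1996, 1997, 1998, 2002, 2003, 2008, 2009, 2013, 2014, 2015, 2019, 2020, 2024, 2025, 2026, 2030, 2031 → 24.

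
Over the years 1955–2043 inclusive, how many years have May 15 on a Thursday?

13

Track May 15's weekday year by year (advancing +1, or +2 across a Feb 29):
  1955: Sun  1956: Tue (+2)  1957: Wed (+1)  1958: Thu (+1) ✓  1959: Fri (+1)
  1960: Sun (+2)  1961: Mon (+1)  1962: Tue (+1)  1963: Wed (+1)  1964: Fri (+2)
  1965: Sat (+1)  1966: Sun (+1)  1967: Mon (+1)  1968: Wed (+2)  … (61 more years) …
  2030: Wed (+1)  2031: Thu (+1) ✓  2032: Sat (+2)  2033: Sun (+1)  2034: Mon (+1)
  2035: Tue (+1)  2036: Thu (+2) ✓  2037: Fri (+1)  2038: Sat (+1)  2039: Sun (+1)
  2040: Tue (+2)  2041: Wed (+1)  2042: Thu (+1) ✓  2043: Fri (+1)
Thursday years: 1958, 1969, 1975, 1980, 1986, 1997, 2003, 2008, 2014, 2025, 2031, 2036, 2042 — 13 in total.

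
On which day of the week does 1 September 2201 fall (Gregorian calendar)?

January 1, 2201 is a Thursday.
September 1 is day 244 of the year, i.e. 243 days after Jan 1.
243 mod 7 = 5, so advance 5 weekdays from Thursday: Tuesday.

Tuesday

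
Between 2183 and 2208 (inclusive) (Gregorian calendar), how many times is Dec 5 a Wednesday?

Track Dec 5's weekday year by year (advancing +1, or +2 across a Feb 29):
  2183: Fri  2184: Sun (+2)  2185: Mon (+1)  2186: Tue (+1)  2187: Wed (+1) ✓
  2188: Fri (+2)  2189: Sat (+1)  2190: Sun (+1)  2191: Mon (+1)  2192: Wed (+2) ✓
  2193: Thu (+1)  2194: Fri (+1)  2195: Sat (+1)  2196: Mon (+2)  2197: Tue (+1)
  2198: Wed (+1) ✓  2199: Thu (+1)  2200: Fri (+1)  2201: Sat (+1)  2202: Sun (+1)
  2203: Mon (+1)  2204: Wed (+2) ✓  2205: Thu (+1)  2206: Fri (+1)  2207: Sat (+1)
  2208: Mon (+2)
Wednesday years: 2187, 2192, 2198, 2204 — 4 in total.

4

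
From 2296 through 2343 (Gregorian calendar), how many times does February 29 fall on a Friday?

1

Leap years in 2296–2343: 11 of them.
Feb 29 weekday advances by 5 (mod 7) from one leap year to the next four years later (or differs when a century non-leap intervenes).
Leap-day weekdays: 2296:Sat 2304:Mon 2308:Sat 2312:Thu 2316:Tue 2320:Sun 2324:Fri✓ 2328:Wed 2332:Mon 2336:Sat 2340:Thu
Friday: 2324 → 1.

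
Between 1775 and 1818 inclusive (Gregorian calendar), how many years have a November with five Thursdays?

November has 30 days; it has five Thursdays when Thursday falls among the first (month-length − 28) days — i.e. when November 1 is one of Thursday/Wednesday.
November 1 by year: 1775:Wed✓ 1776:Fri 1777:Sat 1778:Sun 1779:Mon 1780:Wed✓ 1781:Thu✓ 1782:Fri 1783:Sat 1784:Mon 1785:Tue 1786:Wed✓ 1787:Thu✓ 1788:Sat 1789:Sun …(14 more)… 1804:Thu✓ 1805:Fri 1806:Sat 1807:Sun 1808:Tue 1809:Wed✓ 1810:Thu✓ 1811:Fri 1812:Sun 1813:Mon 1814:Tue 1815:Wed✓ 1816:Fri 1817:Sat 1818:Sun
Years with five Thursdays: 1775, 1780, 1781, 1786, 1787, 1792, 1797, 1798, 1804, 1809, 1810, 1815 → 12.

12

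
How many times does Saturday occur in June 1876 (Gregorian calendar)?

June 1876 has 30 days and begins on Thursday.
The first Saturday is June 3.
Saturdays fall on 3, 10, 17, 24 — that's 4.

4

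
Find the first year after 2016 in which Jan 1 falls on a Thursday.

2026

Jan 1 advances by 2 weekdays after a leap year and by 1 after a common year.
2016: Jan 1 is Friday (leap).
2017: Sunday
2018: Monday
2019: Tuesday
2020: Wednesday (leap)
2021: Friday
2022: Saturday
2023: Sunday
2024: Monday (leap)
2025: Wednesday
2026: Thursday
2026 begins on a Thursday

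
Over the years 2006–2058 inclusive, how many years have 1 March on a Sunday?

Track 1 March's weekday year by year (advancing +1, or +2 across a Feb 29):
  2006: Wed  2007: Thu (+1)  2008: Sat (+2)  2009: Sun (+1) ✓  2010: Mon (+1)
  2011: Tue (+1)  2012: Thu (+2)  2013: Fri (+1)  2014: Sat (+1)  2015: Sun (+1) ✓
  2016: Tue (+2)  2017: Wed (+1)  2018: Thu (+1)  2019: Fri (+1)  … (25 more years) …
  2045: Wed (+1)  2046: Thu (+1)  2047: Fri (+1)  2048: Sun (+2) ✓  2049: Mon (+1)
  2050: Tue (+1)  2051: Wed (+1)  2052: Fri (+2)  2053: Sat (+1)  2054: Sun (+1) ✓
  2055: Mon (+1)  2056: Wed (+2)  2057: Thu (+1)  2058: Fri (+1)
Sunday years: 2009, 2015, 2020, 2026, 2037, 2043, 2048, 2054 — 8 in total.

8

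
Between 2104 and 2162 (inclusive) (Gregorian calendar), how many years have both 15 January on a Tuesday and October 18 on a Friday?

6

Check each year's weekday for 15 January and October 18:
  2104: Tue/Sat  2105: Thu/Sun  2106: Fri/Mon  2107: Sat/Tue  2108: Sun/Thu  2109: Tue/Fri ✓  2110: Wed/Sat  2111: Thu/Sun  2112: Fri/Tue  2113: Sun/Wed  2114: Mon/Thu  2115: Tue/Fri ✓  2116: Wed/Sun  2117: Fri/Mon  …(31 more)…  2149: Wed/Sat  2150: Thu/Sun  2151: Fri/Mon  2152: Sat/Wed  2153: Mon/Thu  2154: Tue/Fri ✓  2155: Wed/Sat  2156: Thu/Mon  2157: Sat/Tue  2158: Sun/Wed  2159: Mon/Thu  2160: Tue/Sat  2161: Thu/Sun  2162: Fri/Mon
Both conditions hold in: 2109, 2115, 2126, 2137, 2143, 2154 — 6.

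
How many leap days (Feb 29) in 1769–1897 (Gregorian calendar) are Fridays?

Leap years in 1769–1897: 31 of them.
Feb 29 weekday advances by 5 (mod 7) from one leap year to the next four years later (or differs when a century non-leap intervenes).
Leap-day weekdays: 1772:Sat 1776:Thu 1780:Tue 1784:Sun 1788:Fri✓ 1792:Wed 1796:Mon 1804:Wed 1808:Mon 1812:Sat 1816:Thu 1820:Tue 1824:Sun …(5 more)… 1848:Tue 1852:Sun 1856:Fri✓ 1860:Wed 1864:Mon 1868:Sat 1872:Thu 1876:Tue 1880:Sun 1884:Fri✓ 1888:Wed 1892:Mon 1896:Sat
Friday: 1788, 1828, 1856, 1884 → 4.

4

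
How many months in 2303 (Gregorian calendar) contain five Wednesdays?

A month of length L has five Wednesdays iff its first Wednesday is on day ≤ L−28 (so day 1–3 in a 31-day month, 1–2 in a 30-day month, day 1 in a leap February).
Checking each month of 2303: Jan starts Thu (31d); Feb starts Sun (28d); Mar starts Sun (31d); Apr starts Wed (30d) ✓; May starts Fri (31d); Jun starts Mon (30d); Jul starts Wed (31d) ✓; Aug starts Sat (31d); Sep starts Tue (30d) ✓; Oct starts Thu (31d); Nov starts Sun (30d); Dec starts Tue (31d) ✓.
Five-Wednesday months: April, July, September, December → 4.

4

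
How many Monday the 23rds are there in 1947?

Check the 23rd of each month of 1947: Jan 23: Thu, Feb 23: Sun, Mar 23: Sun, Apr 23: Wed, May 23: Fri, Jun 23: Mon, Jul 23: Wed, Aug 23: Sat, Sep 23: Tue, Oct 23: Thu, Nov 23: Sun, Dec 23: Tue.
Monday occurs in June — 1 month.

1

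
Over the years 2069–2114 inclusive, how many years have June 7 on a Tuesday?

Track June 7's weekday year by year (advancing +1, or +2 across a Feb 29):
  2069: Fri  2070: Sat (+1)  2071: Sun (+1)  2072: Tue (+2) ✓  2073: Wed (+1)
  2074: Thu (+1)  2075: Fri (+1)  2076: Sun (+2)  2077: Mon (+1)  2078: Tue (+1) ✓
  2079: Wed (+1)  2080: Fri (+2)  2081: Sat (+1)  2082: Sun (+1)  … (18 more years) …
  2101: Tue (+1) ✓  2102: Wed (+1)  2103: Thu (+1)  2104: Sat (+2)  2105: Sun (+1)
  2106: Mon (+1)  2107: Tue (+1) ✓  2108: Thu (+2)  2109: Fri (+1)  2110: Sat (+1)
  2111: Sun (+1)  2112: Tue (+2) ✓  2113: Wed (+1)  2114: Thu (+1)
Tuesday years: 2072, 2078, 2089, 2095, 2101, 2107, 2112 — 7 in total.

7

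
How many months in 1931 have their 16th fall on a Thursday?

2

Check the 16th of each month of 1931: Jan 16: Fri, Feb 16: Mon, Mar 16: Mon, Apr 16: Thu, May 16: Sat, Jun 16: Tue, Jul 16: Thu, Aug 16: Sun, Sep 16: Wed, Oct 16: Fri, Nov 16: Mon, Dec 16: Wed.
Thursday occurs in April, July — 2 months.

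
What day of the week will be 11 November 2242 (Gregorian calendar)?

January 1, 2242 is a Saturday.
November 11 is day 315 of the year, i.e. 314 days after Jan 1.
314 mod 7 = 6, so advance 6 weekdays from Saturday: Friday.

Friday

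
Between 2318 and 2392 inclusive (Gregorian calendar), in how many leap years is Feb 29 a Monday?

Leap years in 2318–2392: 19 of them.
Feb 29 weekday advances by 5 (mod 7) from one leap year to the next four years later (or differs when a century non-leap intervenes).
Leap-day weekdays: 2320:Sun 2324:Fri 2328:Wed 2332:Mon✓ 2336:Sat 2340:Thu 2344:Tue 2348:Sun 2352:Fri 2356:Wed 2360:Mon✓ 2364:Sat 2368:Thu 2372:Tue 2376:Sun 2380:Fri 2384:Wed 2388:Mon✓ 2392:Sat
Monday: 2332, 2360, 2388 → 3.

3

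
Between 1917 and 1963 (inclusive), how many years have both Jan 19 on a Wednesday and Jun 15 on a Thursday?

1

Check each year's weekday for Jan 19 and Jun 15:
  1917: Fri/Fri  1918: Sat/Sat  1919: Sun/Sun  1920: Mon/Tue  1921: Wed/Wed  1922: Thu/Thu  1923: Fri/Fri  1924: Sat/Sun  1925: Mon/Mon  1926: Tue/Tue  1927: Wed/Wed  1928: Thu/Fri  1929: Sat/Sat  1930: Sun/Sun  …(19 more)…  1950: Thu/Thu  1951: Fri/Fri  1952: Sat/Sun  1953: Mon/Mon  1954: Tue/Tue  1955: Wed/Wed  1956: Thu/Fri  1957: Sat/Sat  1958: Sun/Sun  1959: Mon/Mon  1960: Tue/Wed  1961: Thu/Thu  1962: Fri/Fri  1963: Sat/Sat
Both conditions hold in: 1944 — 1.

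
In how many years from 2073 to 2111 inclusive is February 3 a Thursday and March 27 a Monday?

1

Check each year's weekday for February 3 and March 27:
  2073: Fri/Mon  2074: Sat/Tue  2075: Sun/Wed  2076: Mon/Fri  2077: Wed/Sat  2078: Thu/Sun  2079: Fri/Mon  2080: Sat/Wed  2081: Mon/Thu  2082: Tue/Fri  2083: Wed/Sat  2084: Thu/Mon ✓  2085: Sat/Tue  2086: Sun/Wed  …(11 more)…  2098: Mon/Thu  2099: Tue/Fri  2100: Wed/Sat  2101: Thu/Sun  2102: Fri/Mon  2103: Sat/Tue  2104: Sun/Thu  2105: Tue/Fri  2106: Wed/Sat  2107: Thu/Sun  2108: Fri/Tue  2109: Sun/Wed  2110: Mon/Thu  2111: Tue/Fri
Both conditions hold in: 2084 — 1.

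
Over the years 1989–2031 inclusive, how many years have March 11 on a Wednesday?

6

Track March 11's weekday year by year (advancing +1, or +2 across a Feb 29):
  1989: Sat  1990: Sun (+1)  1991: Mon (+1)  1992: Wed (+2) ✓  1993: Thu (+1)
  1994: Fri (+1)  1995: Sat (+1)  1996: Mon (+2)  1997: Tue (+1)  1998: Wed (+1) ✓
  1999: Thu (+1)  2000: Sat (+2)  2001: Sun (+1)  2002: Mon (+1)  … (15 more years) …
  2018: Sun (+1)  2019: Mon (+1)  2020: Wed (+2) ✓  2021: Thu (+1)  2022: Fri (+1)
  2023: Sat (+1)  2024: Mon (+2)  2025: Tue (+1)  2026: Wed (+1) ✓  2027: Thu (+1)
  2028: Sat (+2)  2029: Sun (+1)  2030: Mon (+1)  2031: Tue (+1)
Wednesday years: 1992, 1998, 2009, 2015, 2020, 2026 — 6 in total.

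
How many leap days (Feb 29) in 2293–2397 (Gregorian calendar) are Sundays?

Leap years in 2293–2397: 25 of them.
Feb 29 weekday advances by 5 (mod 7) from one leap year to the next four years later (or differs when a century non-leap intervenes).
Leap-day weekdays: 2296:Sat 2304:Mon 2308:Sat 2312:Thu 2316:Tue 2320:Sun✓ 2324:Fri 2328:Wed 2332:Mon 2336:Sat 2340:Thu 2344:Tue 2348:Sun✓ 2352:Fri 2356:Wed 2360:Mon 2364:Sat 2368:Thu 2372:Tue 2376:Sun✓ 2380:Fri 2384:Wed 2388:Mon 2392:Sat 2396:Thu
Sunday: 2320, 2348, 2376 → 3.

3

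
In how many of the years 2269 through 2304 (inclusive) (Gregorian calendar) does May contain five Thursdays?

May has 31 days; it has five Thursdays when Thursday falls among the first (month-length − 28) days — i.e. when May 1 is one of Thursday/Wednesday/Tuesday.
May 1 by year: 2269:Sat 2270:Sun 2271:Mon 2272:Wed✓ 2273:Thu✓ 2274:Fri 2275:Sat 2276:Mon 2277:Tue✓ 2278:Wed✓ 2279:Thu✓ 2280:Sat 2281:Sun 2282:Mon 2283:Tue✓ …(6 more)… 2290:Thu✓ 2291:Fri 2292:Sun 2293:Mon 2294:Tue✓ 2295:Wed✓ 2296:Fri 2297:Sat 2298:Sun 2299:Mon 2300:Tue✓ 2301:Wed✓ 2302:Thu✓ 2303:Fri 2304:Sun
Years with five Thursdays: 2272, 2273, 2277, 2278, 2279, 2283, 2284, 2288, 2289, 2290, 2294, 2295, 2300, 2301, 2302 → 15.

15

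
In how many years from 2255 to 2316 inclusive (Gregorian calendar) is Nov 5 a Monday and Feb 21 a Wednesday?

7

Check each year's weekday for Nov 5 and Feb 21:
  2255: Mon/Wed ✓  2256: Wed/Thu  2257: Thu/Sat  2258: Fri/Sun  2259: Sat/Mon  2260: Mon/Tue  2261: Tue/Thu  2262: Wed/Fri  2263: Thu/Sat  2264: Sat/Sun  2265: Sun/Tue  2266: Mon/Wed ✓  2267: Tue/Thu  2268: Thu/Fri  …(34 more)…  2303: Thu/Sat  2304: Sat/Sun  2305: Sun/Tue  2306: Mon/Wed ✓  2307: Tue/Thu  2308: Thu/Fri  2309: Fri/Sun  2310: Sat/Mon  2311: Sun/Tue  2312: Tue/Wed  2313: Wed/Fri  2314: Thu/Sat  2315: Fri/Sun  2316: Sun/Mon
Both conditions hold in: 2255, 2266, 2277, 2283, 2294, 2300, 2306 — 7.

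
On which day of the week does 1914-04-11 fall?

Saturday

January 1, 1914 is a Thursday.
April 11 is day 101 of the year, i.e. 100 days after Jan 1.
100 mod 7 = 2, so advance 2 weekdays from Thursday: Saturday.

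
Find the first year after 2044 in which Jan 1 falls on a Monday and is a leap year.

2052

Jan 1 advances by 2 weekdays after a leap year and by 1 after a common year.
2044: Jan 1 is Friday (leap).
2045: Sunday
2046: Monday
2047: Tuesday
2048: Wednesday (leap)
2049: Friday
2050: Saturday
2051: Sunday
2052: Monday (leap)
2052 begins on a Monday and is a leap year.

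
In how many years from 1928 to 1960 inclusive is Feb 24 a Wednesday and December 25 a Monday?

Check each year's weekday for Feb 24 and December 25:
  1928: Fri/Tue  1929: Sun/Wed  1930: Mon/Thu  1931: Tue/Fri  1932: Wed/Sun  1933: Fri/Mon  1934: Sat/Tue  1935: Sun/Wed  1936: Mon/Fri  1937: Wed/Sat  1938: Thu/Sun  1939: Fri/Mon  1940: Sat/Wed  1941: Mon/Thu  …(5 more)…  1947: Mon/Thu  1948: Tue/Sat  1949: Thu/Sun  1950: Fri/Mon  1951: Sat/Tue  1952: Sun/Thu  1953: Tue/Fri  1954: Wed/Sat  1955: Thu/Sun  1956: Fri/Tue  1957: Sun/Wed  1958: Mon/Thu  1959: Tue/Fri  1960: Wed/Sun
Both conditions hold in: no year — 0.

0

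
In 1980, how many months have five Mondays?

4

A month of length L has five Mondays iff its first Monday is on day ≤ L−28 (so day 1–3 in a 31-day month, 1–2 in a 30-day month, day 1 in a leap February).
Checking each month of 1980: Jan starts Tue (31d); Feb starts Fri (29d); Mar starts Sat (31d) ✓; Apr starts Tue (30d); May starts Thu (31d); Jun starts Sun (30d) ✓; Jul starts Tue (31d); Aug starts Fri (31d); Sep starts Mon (30d) ✓; Oct starts Wed (31d); Nov starts Sat (30d); Dec starts Mon (31d) ✓.
Five-Monday months: March, June, September, December → 4.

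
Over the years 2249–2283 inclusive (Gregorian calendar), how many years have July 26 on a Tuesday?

Track July 26's weekday year by year (advancing +1, or +2 across a Feb 29):
  2249: Thu  2250: Fri (+1)  2251: Sat (+1)  2252: Mon (+2)  2253: Tue (+1) ✓
  2254: Wed (+1)  2255: Thu (+1)  2256: Sat (+2)  2257: Sun (+1)  2258: Mon (+1)
  2259: Tue (+1) ✓  2260: Thu (+2)  2261: Fri (+1)  2262: Sat (+1)  … (7 more years) …
  2270: Tue (+1) ✓  2271: Wed (+1)  2272: Fri (+2)  2273: Sat (+1)  2274: Sun (+1)
  2275: Mon (+1)  2276: Wed (+2)  2277: Thu (+1)  2278: Fri (+1)  2279: Sat (+1)
  2280: Mon (+2)  2281: Tue (+1) ✓  2282: Wed (+1)  2283: Thu (+1)
Tuesday years: 2253, 2259, 2264, 2270, 2281 — 5 in total.

5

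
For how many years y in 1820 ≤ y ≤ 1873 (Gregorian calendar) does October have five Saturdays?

22

October has 31 days; it has five Saturdays when Saturday falls among the first (month-length − 28) days — i.e. when October 1 is one of Saturday/Friday/Thursday.
October 1 by year: 1820:Sun 1821:Mon 1822:Tue 1823:Wed 1824:Fri✓ 1825:Sat✓ 1826:Sun 1827:Mon 1828:Wed 1829:Thu✓ 1830:Fri✓ 1831:Sat✓ 1832:Mon 1833:Tue 1834:Wed …(24 more)… 1859:Sat✓ 1860:Mon 1861:Tue 1862:Wed 1863:Thu✓ 1864:Sat✓ 1865:Sun 1866:Mon 1867:Tue 1868:Thu✓ 1869:Fri✓ 1870:Sat✓ 1871:Sun 1872:Tue 1873:Wed
Years with five Saturdays: 1824, 1825, 1829, 1830, 1831, 1835, 1836, 1840, 1841, 1842, 1846, 1847, 1852, 1853, 1857, 1858, 1859, 1863, 1864, 1868, 1869, 1870 → 22.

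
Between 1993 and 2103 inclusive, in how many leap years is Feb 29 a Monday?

Leap years in 1993–2103: 26 of them.
Feb 29 weekday advances by 5 (mod 7) from one leap year to the next four years later (or differs when a century non-leap intervenes).
Leap-day weekdays: 1996:Thu 2000:Tue 2004:Sun 2008:Fri 2012:Wed 2016:Mon✓ 2020:Sat 2024:Thu 2028:Tue 2032:Sun 2036:Fri 2040:Wed 2044:Mon✓ 2048:Sat 2052:Thu 2056:Tue 2060:Sun 2064:Fri 2068:Wed 2072:Mon✓ 2076:Sat 2080:Thu 2084:Tue 2088:Sun 2092:Fri 2096:Wed
Monday: 2016, 2044, 2072 → 3.

3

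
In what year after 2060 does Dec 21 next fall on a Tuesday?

2066

From one year to the next, a fixed date's weekday advances by 1, or by 2 when a Feb 29 lies between the two dates.
2060: December 21 is Tuesday.
2061: Wednesday (+1)
2062: Thursday (+1)
2063: Friday (+1)
2064: Sunday (+2)
2065: Monday (+1)
2066: Tuesday (+1)
Dec 21 falls on a Tuesday in 2066.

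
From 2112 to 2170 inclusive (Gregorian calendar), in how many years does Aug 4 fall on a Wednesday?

Track Aug 4's weekday year by year (advancing +1, or +2 across a Feb 29):
  2112: Thu  2113: Fri (+1)  2114: Sat (+1)  2115: Sun (+1)  2116: Tue (+2)
  2117: Wed (+1) ✓  2118: Thu (+1)  2119: Fri (+1)  2120: Sun (+2)  2121: Mon (+1)
  2122: Tue (+1)  2123: Wed (+1) ✓  2124: Fri (+2)  2125: Sat (+1)  … (31 more years) …
  2157: Thu (+1)  2158: Fri (+1)  2159: Sat (+1)  2160: Mon (+2)  2161: Tue (+1)
  2162: Wed (+1) ✓  2163: Thu (+1)  2164: Sat (+2)  2165: Sun (+1)  2166: Mon (+1)
  2167: Tue (+1)  2168: Thu (+2)  2169: Fri (+1)  2170: Sat (+1)
Wednesday years: 2117, 2123, 2128, 2134, 2145, 2151, 2156, 2162 — 8 in total.

8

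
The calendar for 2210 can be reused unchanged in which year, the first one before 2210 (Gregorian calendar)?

Two years share a calendar iff Jan 1 falls on the same weekday and both are leap or both are common. 2210: Jan 1 is Monday, common year.
2209: Jan 1 Sunday, common
2208: Jan 1 Friday, leap
2207: Jan 1 Thursday, common
2206: Jan 1 Wednesday, common
2205: Jan 1 Tuesday, common
2204: Jan 1 Sunday, leap
2203: Jan 1 Saturday, common
2202: Jan 1 Friday, common
2201: Jan 1 Thursday, common
2200: Jan 1 Wednesday, common
2199: Jan 1 Tuesday, common
2198: Jan 1 Monday, common
2198 matches on both conditions.

2198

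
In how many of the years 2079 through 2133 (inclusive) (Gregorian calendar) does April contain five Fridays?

15

April has 30 days; it has five Fridays when Friday falls among the first (month-length − 28) days — i.e. when April 1 is one of Friday/Thursday.
April 1 by year: 2079:Sat 2080:Mon 2081:Tue 2082:Wed 2083:Thu✓ 2084:Sat 2085:Sun 2086:Mon 2087:Tue 2088:Thu✓ 2089:Fri✓ 2090:Sat 2091:Sun 2092:Tue 2093:Wed …(25 more)… 2119:Sat 2120:Mon 2121:Tue 2122:Wed 2123:Thu✓ 2124:Sat 2125:Sun 2126:Mon 2127:Tue 2128:Thu✓ 2129:Fri✓ 2130:Sat 2131:Sun 2132:Tue 2133:Wed
Years with five Fridays: 2083, 2088, 2089, 2094, 2095, 2100, 2101, 2106, 2107, 2112, 2117, 2118, 2123, 2128, 2129 → 15.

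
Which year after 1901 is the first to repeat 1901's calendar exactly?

1907

Two years share a calendar iff Jan 1 falls on the same weekday and both are leap or both are common. 1901: Jan 1 is Tuesday, common year.
1902: Jan 1 Wednesday, common
1903: Jan 1 Thursday, common
1904: Jan 1 Friday, leap
1905: Jan 1 Sunday, common
1906: Jan 1 Monday, common
1907: Jan 1 Tuesday, common
1907 matches on both conditions.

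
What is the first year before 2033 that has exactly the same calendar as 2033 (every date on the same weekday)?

2022

Two years share a calendar iff Jan 1 falls on the same weekday and both are leap or both are common. 2033: Jan 1 is Saturday, common year.
2032: Jan 1 Thursday, leap
2031: Jan 1 Wednesday, common
2030: Jan 1 Tuesday, common
2029: Jan 1 Monday, common
2028: Jan 1 Saturday, leap
2027: Jan 1 Friday, common
2026: Jan 1 Thursday, common
2025: Jan 1 Wednesday, common
2024: Jan 1 Monday, leap
2023: Jan 1 Sunday, common
2022: Jan 1 Saturday, common
2022 matches on both conditions.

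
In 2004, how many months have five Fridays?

5

A month of length L has five Fridays iff its first Friday is on day ≤ L−28 (so day 1–3 in a 31-day month, 1–2 in a 30-day month, day 1 in a leap February).
Checking each month of 2004: Jan starts Thu (31d) ✓; Feb starts Sun (29d); Mar starts Mon (31d); Apr starts Thu (30d) ✓; May starts Sat (31d); Jun starts Tue (30d); Jul starts Thu (31d) ✓; Aug starts Sun (31d); Sep starts Wed (30d); Oct starts Fri (31d) ✓; Nov starts Mon (30d); Dec starts Wed (31d) ✓.
Five-Friday months: January, April, July, October, December → 5.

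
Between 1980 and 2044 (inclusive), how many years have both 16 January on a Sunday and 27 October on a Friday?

2

Check each year's weekday for 16 January and 27 October:
  1980: Wed/Mon  1981: Fri/Tue  1982: Sat/Wed  1983: Sun/Thu  1984: Mon/Sat  1985: Wed/Sun  1986: Thu/Mon  1987: Fri/Tue  1988: Sat/Thu  1989: Mon/Fri  1990: Tue/Sat  1991: Wed/Sun  1992: Thu/Tue  1993: Sat/Wed  …(37 more)…  2031: Thu/Mon  2032: Fri/Wed  2033: Sun/Thu  2034: Mon/Fri  2035: Tue/Sat  2036: Wed/Mon  2037: Fri/Tue  2038: Sat/Wed  2039: Sun/Thu  2040: Mon/Sat  2041: Wed/Sun  2042: Thu/Mon  2043: Fri/Tue  2044: Sat/Thu
Both conditions hold in: 2000, 2028 — 2.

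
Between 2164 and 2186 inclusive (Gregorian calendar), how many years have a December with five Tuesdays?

10

December has 31 days; it has five Tuesdays when Tuesday falls among the first (month-length − 28) days — i.e. when December 1 is one of Tuesday/Monday/Sunday.
December 1 by year: 2164:Sat 2165:Sun✓ 2166:Mon✓ 2167:Tue✓ 2168:Thu 2169:Fri 2170:Sat 2171:Sun✓ 2172:Tue✓ 2173:Wed 2174:Thu 2175:Fri 2176:Sun✓ 2177:Mon✓ 2178:Tue✓ 2179:Wed 2180:Fri 2181:Sat 2182:Sun✓ 2183:Mon✓ 2184:Wed 2185:Thu 2186:Fri
Years with five Tuesdays: 2165, 2166, 2167, 2171, 2172, 2176, 2177, 2178, 2182, 2183 → 10.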